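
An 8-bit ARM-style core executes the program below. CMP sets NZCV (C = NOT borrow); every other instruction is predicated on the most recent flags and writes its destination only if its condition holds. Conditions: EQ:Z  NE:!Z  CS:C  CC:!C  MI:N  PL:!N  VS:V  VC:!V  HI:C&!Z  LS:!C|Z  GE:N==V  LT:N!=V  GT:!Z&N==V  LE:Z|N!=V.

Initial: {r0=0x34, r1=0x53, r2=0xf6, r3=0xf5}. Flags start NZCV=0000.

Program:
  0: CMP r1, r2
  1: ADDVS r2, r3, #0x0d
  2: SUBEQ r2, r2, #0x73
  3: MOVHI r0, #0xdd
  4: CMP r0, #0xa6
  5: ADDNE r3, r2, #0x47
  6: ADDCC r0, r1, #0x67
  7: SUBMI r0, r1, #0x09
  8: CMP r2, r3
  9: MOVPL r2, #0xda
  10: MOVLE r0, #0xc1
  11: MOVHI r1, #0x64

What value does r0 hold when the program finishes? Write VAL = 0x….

VAL = 0xc1

0: ✓ CMP  NZCV=0000
1: · ADDVS
2: · SUBEQ
3: · MOVHI
4: ✓ CMP  NZCV=1001
5: ✓ ADDNE  r3←0x3d
6: ✓ ADDCC  r0←0xba
7: ✓ SUBMI  r0←0x4a
8: ✓ CMP  NZCV=1010
9: · MOVPL
10: ✓ MOVLE  r0←0xc1
11: ✓ MOVHI  r1←0x64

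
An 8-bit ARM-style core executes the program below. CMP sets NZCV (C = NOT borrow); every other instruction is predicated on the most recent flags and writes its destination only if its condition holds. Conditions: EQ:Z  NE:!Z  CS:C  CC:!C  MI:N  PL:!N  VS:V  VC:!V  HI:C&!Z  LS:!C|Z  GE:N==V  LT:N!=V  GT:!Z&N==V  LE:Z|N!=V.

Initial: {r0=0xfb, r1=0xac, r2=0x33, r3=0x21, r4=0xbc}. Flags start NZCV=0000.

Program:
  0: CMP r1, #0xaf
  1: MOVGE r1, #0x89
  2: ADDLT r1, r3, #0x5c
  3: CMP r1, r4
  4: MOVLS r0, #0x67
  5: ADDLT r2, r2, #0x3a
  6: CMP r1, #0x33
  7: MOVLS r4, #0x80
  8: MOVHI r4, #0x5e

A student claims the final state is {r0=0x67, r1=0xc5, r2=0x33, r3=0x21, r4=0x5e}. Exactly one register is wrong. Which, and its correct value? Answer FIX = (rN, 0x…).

FIX = (r1, 0x7d)

[0] flags=1000 → (cmp)
[1] flags=1000 GE?F → skip
[2] flags=1000 LT?T → r1=0x7d
[3] flags=1001 → (cmp)
[4] flags=1001 LS?T → r0=0x67
[5] flags=1001 LT?F → skip
[6] flags=0010 → (cmp)
[7] flags=0010 LS?F → skip
[8] flags=0010 HI?T → r4=0x5e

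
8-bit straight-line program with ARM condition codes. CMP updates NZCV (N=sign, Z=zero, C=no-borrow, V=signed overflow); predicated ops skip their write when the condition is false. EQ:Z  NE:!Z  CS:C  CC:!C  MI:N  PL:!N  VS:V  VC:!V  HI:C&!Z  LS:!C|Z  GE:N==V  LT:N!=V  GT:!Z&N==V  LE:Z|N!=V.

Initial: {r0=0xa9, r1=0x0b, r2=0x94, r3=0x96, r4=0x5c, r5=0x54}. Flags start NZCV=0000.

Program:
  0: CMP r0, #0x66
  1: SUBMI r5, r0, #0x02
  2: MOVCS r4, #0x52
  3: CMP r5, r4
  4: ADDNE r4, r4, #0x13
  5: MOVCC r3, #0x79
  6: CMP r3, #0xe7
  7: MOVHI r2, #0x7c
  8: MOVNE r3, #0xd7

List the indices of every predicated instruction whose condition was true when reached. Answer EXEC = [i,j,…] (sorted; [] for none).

0: ✓ CMP  NZCV=0011
1: · SUBMI
2: ✓ MOVCS  r4←0x52
3: ✓ CMP  NZCV=0010
4: ✓ ADDNE  r4←0x65
5: · MOVCC
6: ✓ CMP  NZCV=1000
7: · MOVHI
8: ✓ MOVNE  r3←0xd7

EXEC = [2,4,8]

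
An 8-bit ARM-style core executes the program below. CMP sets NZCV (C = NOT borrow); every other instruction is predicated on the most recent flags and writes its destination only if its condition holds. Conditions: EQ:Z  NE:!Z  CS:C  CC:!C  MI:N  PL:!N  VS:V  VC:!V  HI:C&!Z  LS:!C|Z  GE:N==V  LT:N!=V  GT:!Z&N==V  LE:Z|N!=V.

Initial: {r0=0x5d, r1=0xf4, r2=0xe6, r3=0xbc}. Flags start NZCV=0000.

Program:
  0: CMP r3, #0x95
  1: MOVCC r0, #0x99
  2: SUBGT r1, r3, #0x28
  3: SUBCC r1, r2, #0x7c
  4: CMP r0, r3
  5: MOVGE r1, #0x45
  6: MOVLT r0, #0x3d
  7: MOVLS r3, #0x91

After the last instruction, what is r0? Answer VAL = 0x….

VAL = 0x5d

[0] flags=0010 → (cmp)
[1] flags=0010 CC?F → skip
[2] flags=0010 GT?T → r1=0x94
[3] flags=0010 CC?F → skip
[4] flags=1001 → (cmp)
[5] flags=1001 GE?T → r1=0x45
[6] flags=1001 LT?F → skip
[7] flags=1001 LS?T → r3=0x91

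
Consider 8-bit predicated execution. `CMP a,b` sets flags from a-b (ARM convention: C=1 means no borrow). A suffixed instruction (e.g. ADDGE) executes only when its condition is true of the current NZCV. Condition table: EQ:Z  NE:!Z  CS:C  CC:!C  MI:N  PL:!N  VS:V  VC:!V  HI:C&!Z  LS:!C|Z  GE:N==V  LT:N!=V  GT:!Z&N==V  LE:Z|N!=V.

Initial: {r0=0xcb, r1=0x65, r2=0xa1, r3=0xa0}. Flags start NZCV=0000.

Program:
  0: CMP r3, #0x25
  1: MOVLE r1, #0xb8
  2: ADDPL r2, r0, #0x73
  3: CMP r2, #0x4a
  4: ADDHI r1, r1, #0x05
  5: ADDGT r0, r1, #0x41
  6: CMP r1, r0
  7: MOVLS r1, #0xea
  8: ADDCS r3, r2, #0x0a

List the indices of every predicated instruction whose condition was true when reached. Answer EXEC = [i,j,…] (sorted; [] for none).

[0] flags=0011 → (cmp)
[1] flags=0011 LE?T → r1=0xb8
[2] flags=0011 PL?T → r2=0x3e
[3] flags=1000 → (cmp)
[4] flags=1000 HI?F → skip
[5] flags=1000 GT?F → skip
[6] flags=1000 → (cmp)
[7] flags=1000 LS?T → r1=0xea
[8] flags=1000 CS?F → skip

EXEC = [1,2,7]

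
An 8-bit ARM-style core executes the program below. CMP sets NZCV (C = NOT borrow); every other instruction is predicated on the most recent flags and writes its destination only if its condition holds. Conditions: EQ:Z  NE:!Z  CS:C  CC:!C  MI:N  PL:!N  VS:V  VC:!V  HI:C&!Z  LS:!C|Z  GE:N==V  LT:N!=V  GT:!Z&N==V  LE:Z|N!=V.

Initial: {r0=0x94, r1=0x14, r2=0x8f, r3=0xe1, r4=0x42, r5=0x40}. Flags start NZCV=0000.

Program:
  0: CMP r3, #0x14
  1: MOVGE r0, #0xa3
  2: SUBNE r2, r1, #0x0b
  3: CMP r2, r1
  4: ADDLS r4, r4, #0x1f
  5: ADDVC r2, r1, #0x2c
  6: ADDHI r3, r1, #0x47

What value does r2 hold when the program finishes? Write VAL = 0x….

VAL = 0x40

[0] flags=1010 → (cmp)
[1] flags=1010 GE?F → skip
[2] flags=1010 NE?T → r2=0x09
[3] flags=1000 → (cmp)
[4] flags=1000 LS?T → r4=0x61
[5] flags=1000 VC?T → r2=0x40
[6] flags=1000 HI?F → skip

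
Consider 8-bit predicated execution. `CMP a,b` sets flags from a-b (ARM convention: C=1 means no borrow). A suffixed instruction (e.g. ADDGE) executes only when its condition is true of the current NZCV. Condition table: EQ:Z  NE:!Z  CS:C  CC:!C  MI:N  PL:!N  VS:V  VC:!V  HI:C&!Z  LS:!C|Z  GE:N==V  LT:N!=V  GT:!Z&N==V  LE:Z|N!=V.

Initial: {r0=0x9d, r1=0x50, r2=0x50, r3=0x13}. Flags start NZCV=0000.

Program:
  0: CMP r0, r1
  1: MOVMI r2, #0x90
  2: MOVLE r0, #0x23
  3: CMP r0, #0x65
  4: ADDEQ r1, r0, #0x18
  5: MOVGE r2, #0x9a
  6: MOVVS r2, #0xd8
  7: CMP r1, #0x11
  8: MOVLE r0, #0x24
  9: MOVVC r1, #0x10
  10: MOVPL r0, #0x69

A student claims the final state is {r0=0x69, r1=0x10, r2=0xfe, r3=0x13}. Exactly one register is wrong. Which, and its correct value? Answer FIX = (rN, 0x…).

0: ✓ CMP  NZCV=0011
1: · MOVMI
2: ✓ MOVLE  r0←0x23
3: ✓ CMP  NZCV=1000
4: · ADDEQ
5: · MOVGE
6: · MOVVS
7: ✓ CMP  NZCV=0010
8: · MOVLE
9: ✓ MOVVC  r1←0x10
10: ✓ MOVPL  r0←0x69

FIX = (r2, 0x50)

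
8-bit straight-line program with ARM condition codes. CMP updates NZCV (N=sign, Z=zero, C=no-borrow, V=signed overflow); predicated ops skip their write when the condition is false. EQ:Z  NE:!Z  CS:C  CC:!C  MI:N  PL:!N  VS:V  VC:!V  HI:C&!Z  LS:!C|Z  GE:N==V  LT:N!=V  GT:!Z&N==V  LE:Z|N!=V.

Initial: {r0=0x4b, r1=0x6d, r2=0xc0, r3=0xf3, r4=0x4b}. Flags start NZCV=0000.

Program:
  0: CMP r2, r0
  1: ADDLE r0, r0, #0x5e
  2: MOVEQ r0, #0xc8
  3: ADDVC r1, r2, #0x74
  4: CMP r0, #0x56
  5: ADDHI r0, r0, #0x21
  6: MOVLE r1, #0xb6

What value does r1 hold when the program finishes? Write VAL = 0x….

0: ✓ CMP  NZCV=0011
1: ✓ ADDLE  r0←0xa9
2: · MOVEQ
3: · ADDVC
4: ✓ CMP  NZCV=0011
5: ✓ ADDHI  r0←0xca
6: ✓ MOVLE  r1←0xb6

VAL = 0xb6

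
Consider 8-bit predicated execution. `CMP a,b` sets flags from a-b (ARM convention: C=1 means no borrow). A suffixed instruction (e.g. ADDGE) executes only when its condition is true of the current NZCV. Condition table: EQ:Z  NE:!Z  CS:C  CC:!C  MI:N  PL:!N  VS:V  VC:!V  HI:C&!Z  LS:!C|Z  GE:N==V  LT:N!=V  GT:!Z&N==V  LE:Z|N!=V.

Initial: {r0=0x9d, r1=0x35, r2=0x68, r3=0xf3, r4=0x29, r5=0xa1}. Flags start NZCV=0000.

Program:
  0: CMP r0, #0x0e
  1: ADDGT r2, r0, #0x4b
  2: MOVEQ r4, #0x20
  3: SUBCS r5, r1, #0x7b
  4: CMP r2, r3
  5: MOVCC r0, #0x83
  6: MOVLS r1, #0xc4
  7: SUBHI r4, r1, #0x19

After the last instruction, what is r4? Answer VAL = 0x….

VAL = 0x29

[0] flags=1010 → (cmp)
[1] flags=1010 GT?F → skip
[2] flags=1010 EQ?F → skip
[3] flags=1010 CS?T → r5=0xba
[4] flags=0000 → (cmp)
[5] flags=0000 CC?T → r0=0x83
[6] flags=0000 LS?T → r1=0xc4
[7] flags=0000 HI?F → skip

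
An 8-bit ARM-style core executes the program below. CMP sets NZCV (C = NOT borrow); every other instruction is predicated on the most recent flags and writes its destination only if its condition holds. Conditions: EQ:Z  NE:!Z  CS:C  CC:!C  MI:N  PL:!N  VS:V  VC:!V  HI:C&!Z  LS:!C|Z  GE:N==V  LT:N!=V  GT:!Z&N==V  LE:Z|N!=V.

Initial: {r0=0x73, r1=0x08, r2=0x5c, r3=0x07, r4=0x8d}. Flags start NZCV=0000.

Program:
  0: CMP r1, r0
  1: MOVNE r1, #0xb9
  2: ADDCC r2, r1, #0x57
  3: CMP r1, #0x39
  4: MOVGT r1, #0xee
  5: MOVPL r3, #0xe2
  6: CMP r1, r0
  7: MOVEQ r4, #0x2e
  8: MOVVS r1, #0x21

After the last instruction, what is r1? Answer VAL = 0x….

0: ✓ CMP  NZCV=1000
1: ✓ MOVNE  r1←0xb9
2: ✓ ADDCC  r2←0x10
3: ✓ CMP  NZCV=1010
4: · MOVGT
5: · MOVPL
6: ✓ CMP  NZCV=0011
7: · MOVEQ
8: ✓ MOVVS  r1←0x21

VAL = 0x21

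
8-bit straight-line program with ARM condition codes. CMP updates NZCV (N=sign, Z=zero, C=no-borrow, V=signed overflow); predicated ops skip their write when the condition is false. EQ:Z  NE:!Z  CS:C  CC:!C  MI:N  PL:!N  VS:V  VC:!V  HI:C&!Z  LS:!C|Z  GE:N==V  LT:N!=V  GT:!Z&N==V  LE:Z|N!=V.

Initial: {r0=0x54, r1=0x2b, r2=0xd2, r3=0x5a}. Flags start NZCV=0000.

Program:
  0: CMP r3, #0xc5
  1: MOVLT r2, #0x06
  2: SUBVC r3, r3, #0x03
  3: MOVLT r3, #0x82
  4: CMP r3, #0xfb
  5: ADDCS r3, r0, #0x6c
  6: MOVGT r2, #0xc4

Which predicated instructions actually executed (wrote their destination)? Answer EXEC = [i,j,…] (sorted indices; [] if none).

[0] flags=1001 → (cmp)
[1] flags=1001 LT?F → skip
[2] flags=1001 VC?F → skip
[3] flags=1001 LT?F → skip
[4] flags=0000 → (cmp)
[5] flags=0000 CS?F → skip
[6] flags=0000 GT?T → r2=0xc4

EXEC = [6]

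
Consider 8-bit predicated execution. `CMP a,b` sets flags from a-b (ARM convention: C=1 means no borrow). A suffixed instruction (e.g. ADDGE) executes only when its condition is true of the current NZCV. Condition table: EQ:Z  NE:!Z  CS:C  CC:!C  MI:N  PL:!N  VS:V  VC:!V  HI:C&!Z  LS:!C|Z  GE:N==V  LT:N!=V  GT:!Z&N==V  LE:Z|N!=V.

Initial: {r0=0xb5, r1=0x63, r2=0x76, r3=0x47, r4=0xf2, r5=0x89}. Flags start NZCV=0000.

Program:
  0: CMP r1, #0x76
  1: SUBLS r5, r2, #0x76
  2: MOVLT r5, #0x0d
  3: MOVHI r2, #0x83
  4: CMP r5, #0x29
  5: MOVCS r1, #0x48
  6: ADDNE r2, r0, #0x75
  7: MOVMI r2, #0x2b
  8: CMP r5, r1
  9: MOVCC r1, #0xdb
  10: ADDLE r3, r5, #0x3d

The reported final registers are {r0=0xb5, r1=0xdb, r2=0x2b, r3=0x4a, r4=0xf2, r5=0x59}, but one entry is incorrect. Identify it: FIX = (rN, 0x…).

0: ✓ CMP  NZCV=1000
1: ✓ SUBLS  r5←0x00
2: ✓ MOVLT  r5←0x0d
3: · MOVHI
4: ✓ CMP  NZCV=1000
5: · MOVCS
6: ✓ ADDNE  r2←0x2a
7: ✓ MOVMI  r2←0x2b
8: ✓ CMP  NZCV=1000
9: ✓ MOVCC  r1←0xdb
10: ✓ ADDLE  r3←0x4a

FIX = (r5, 0x0d)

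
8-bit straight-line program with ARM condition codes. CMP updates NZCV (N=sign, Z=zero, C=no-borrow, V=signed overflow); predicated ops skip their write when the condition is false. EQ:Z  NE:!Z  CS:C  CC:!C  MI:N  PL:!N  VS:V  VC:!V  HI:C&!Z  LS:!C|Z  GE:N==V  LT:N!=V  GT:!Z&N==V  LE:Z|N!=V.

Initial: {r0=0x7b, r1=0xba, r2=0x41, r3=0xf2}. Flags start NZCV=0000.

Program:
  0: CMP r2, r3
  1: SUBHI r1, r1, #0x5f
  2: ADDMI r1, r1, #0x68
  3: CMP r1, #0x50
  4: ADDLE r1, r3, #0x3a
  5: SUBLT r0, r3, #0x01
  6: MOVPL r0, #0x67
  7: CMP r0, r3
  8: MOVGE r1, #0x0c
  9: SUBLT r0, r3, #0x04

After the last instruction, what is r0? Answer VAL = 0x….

VAL = 0x67

0: ✓ CMP  NZCV=0000
1: · SUBHI
2: · ADDMI
3: ✓ CMP  NZCV=0011
4: ✓ ADDLE  r1←0x2c
5: ✓ SUBLT  r0←0xf1
6: ✓ MOVPL  r0←0x67
7: ✓ CMP  NZCV=0000
8: ✓ MOVGE  r1←0x0c
9: · SUBLT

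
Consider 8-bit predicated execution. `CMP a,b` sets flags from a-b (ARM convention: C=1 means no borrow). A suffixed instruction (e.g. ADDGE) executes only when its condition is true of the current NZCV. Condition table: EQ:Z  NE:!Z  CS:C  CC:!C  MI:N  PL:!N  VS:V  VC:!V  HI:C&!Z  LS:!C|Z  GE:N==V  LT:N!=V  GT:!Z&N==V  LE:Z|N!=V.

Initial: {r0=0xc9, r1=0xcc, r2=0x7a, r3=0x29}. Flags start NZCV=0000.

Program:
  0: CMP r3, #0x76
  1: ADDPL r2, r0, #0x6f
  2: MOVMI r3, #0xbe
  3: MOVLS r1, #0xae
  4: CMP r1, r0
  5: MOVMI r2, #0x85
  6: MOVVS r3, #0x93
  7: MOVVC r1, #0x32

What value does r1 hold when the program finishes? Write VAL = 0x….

VAL = 0x32

0: ✓ CMP  NZCV=1000
1: · ADDPL
2: ✓ MOVMI  r3←0xbe
3: ✓ MOVLS  r1←0xae
4: ✓ CMP  NZCV=1000
5: ✓ MOVMI  r2←0x85
6: · MOVVS
7: ✓ MOVVC  r1←0x32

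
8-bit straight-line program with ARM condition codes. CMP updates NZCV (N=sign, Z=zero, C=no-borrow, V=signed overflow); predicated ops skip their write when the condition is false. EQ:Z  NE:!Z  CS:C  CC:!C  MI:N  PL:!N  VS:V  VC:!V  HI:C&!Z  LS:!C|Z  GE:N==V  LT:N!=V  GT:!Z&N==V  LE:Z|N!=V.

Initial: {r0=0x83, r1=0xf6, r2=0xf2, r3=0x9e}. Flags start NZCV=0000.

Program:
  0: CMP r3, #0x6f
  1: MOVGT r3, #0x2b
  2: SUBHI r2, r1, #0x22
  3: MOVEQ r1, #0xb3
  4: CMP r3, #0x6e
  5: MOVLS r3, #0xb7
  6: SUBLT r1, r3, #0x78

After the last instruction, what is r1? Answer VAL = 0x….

VAL = 0x26

[0] flags=0011 → (cmp)
[1] flags=0011 GT?F → skip
[2] flags=0011 HI?T → r2=0xd4
[3] flags=0011 EQ?F → skip
[4] flags=0011 → (cmp)
[5] flags=0011 LS?F → skip
[6] flags=0011 LT?T → r1=0x26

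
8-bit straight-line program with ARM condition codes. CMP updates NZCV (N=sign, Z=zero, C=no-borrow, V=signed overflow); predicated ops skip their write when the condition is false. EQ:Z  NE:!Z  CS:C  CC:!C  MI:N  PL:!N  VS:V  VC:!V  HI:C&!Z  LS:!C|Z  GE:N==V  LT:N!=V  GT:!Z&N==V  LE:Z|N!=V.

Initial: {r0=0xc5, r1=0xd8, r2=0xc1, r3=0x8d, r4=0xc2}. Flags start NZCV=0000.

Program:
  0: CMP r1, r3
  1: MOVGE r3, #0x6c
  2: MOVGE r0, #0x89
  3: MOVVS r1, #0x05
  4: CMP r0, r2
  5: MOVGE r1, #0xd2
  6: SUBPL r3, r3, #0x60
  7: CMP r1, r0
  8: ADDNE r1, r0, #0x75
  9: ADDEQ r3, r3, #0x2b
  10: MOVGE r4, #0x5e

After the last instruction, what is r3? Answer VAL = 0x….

0: ✓ CMP  NZCV=0010
1: ✓ MOVGE  r3←0x6c
2: ✓ MOVGE  r0←0x89
3: · MOVVS
4: ✓ CMP  NZCV=1000
5: · MOVGE
6: · SUBPL
7: ✓ CMP  NZCV=0010
8: ✓ ADDNE  r1←0xfe
9: · ADDEQ
10: ✓ MOVGE  r4←0x5e

VAL = 0x6c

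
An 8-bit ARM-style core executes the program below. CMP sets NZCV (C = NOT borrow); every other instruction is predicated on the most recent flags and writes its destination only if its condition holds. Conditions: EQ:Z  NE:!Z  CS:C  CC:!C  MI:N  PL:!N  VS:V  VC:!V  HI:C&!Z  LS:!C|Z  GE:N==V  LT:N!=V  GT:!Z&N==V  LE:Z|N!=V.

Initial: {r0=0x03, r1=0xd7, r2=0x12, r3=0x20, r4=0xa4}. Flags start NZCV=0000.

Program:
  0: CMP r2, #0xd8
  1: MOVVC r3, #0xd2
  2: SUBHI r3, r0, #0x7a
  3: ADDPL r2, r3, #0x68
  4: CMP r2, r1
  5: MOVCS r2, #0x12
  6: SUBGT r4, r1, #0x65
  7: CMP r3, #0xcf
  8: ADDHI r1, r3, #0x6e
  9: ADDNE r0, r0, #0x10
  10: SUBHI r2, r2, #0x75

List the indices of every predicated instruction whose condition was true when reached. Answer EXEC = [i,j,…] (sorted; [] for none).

EXEC = [1,3,6,8,9,10]

0: ✓ CMP  NZCV=0000
1: ✓ MOVVC  r3←0xd2
2: · SUBHI
3: ✓ ADDPL  r2←0x3a
4: ✓ CMP  NZCV=0000
5: · MOVCS
6: ✓ SUBGT  r4←0x72
7: ✓ CMP  NZCV=0010
8: ✓ ADDHI  r1←0x40
9: ✓ ADDNE  r0←0x13
10: ✓ SUBHI  r2←0xc5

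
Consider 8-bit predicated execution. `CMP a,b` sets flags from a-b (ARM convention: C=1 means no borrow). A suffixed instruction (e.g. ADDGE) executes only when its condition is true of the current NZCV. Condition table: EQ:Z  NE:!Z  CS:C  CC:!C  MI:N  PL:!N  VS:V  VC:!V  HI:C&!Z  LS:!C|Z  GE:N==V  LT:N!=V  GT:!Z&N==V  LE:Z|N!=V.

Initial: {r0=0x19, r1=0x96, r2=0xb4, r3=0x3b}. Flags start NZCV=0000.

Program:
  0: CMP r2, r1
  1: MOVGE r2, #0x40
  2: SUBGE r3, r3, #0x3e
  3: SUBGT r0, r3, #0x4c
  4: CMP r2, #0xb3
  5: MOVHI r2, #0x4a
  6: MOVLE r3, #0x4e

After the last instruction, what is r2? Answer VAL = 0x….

[0] flags=0010 → (cmp)
[1] flags=0010 GE?T → r2=0x40
[2] flags=0010 GE?T → r3=0xfd
[3] flags=0010 GT?T → r0=0xb1
[4] flags=1001 → (cmp)
[5] flags=1001 HI?F → skip
[6] flags=1001 LE?F → skip

VAL = 0x40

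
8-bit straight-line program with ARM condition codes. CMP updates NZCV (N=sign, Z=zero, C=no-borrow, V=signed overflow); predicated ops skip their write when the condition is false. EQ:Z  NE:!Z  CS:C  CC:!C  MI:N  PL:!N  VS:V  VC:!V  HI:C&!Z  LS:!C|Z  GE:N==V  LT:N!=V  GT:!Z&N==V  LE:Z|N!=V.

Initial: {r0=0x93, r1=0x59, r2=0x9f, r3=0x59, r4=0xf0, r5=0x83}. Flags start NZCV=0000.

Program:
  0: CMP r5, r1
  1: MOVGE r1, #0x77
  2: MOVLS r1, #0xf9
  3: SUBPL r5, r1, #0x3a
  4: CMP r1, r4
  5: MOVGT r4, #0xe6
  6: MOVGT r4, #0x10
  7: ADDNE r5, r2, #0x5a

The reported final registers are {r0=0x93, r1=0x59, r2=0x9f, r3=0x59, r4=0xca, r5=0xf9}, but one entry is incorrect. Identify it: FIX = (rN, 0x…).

FIX = (r4, 0x10)

0: ✓ CMP  NZCV=0011
1: · MOVGE
2: · MOVLS
3: ✓ SUBPL  r5←0x1f
4: ✓ CMP  NZCV=0000
5: ✓ MOVGT  r4←0xe6
6: ✓ MOVGT  r4←0x10
7: ✓ ADDNE  r5←0xf9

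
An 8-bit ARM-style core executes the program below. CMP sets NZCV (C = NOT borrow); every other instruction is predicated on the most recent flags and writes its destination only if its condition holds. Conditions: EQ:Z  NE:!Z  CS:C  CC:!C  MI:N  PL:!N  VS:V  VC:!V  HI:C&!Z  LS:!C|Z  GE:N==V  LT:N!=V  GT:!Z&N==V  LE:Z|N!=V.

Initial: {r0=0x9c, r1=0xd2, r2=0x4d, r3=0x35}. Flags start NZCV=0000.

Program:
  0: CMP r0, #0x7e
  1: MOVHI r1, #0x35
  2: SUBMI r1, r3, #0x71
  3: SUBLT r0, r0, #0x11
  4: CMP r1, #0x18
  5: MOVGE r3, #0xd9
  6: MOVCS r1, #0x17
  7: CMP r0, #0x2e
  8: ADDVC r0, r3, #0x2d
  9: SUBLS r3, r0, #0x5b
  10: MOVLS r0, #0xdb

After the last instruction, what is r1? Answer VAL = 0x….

[0] flags=0011 → (cmp)
[1] flags=0011 HI?T → r1=0x35
[2] flags=0011 MI?F → skip
[3] flags=0011 LT?T → r0=0x8b
[4] flags=0010 → (cmp)
[5] flags=0010 GE?T → r3=0xd9
[6] flags=0010 CS?T → r1=0x17
[7] flags=0011 → (cmp)
[8] flags=0011 VC?F → skip
[9] flags=0011 LS?F → skip
[10] flags=0011 LS?F → skip

VAL = 0x17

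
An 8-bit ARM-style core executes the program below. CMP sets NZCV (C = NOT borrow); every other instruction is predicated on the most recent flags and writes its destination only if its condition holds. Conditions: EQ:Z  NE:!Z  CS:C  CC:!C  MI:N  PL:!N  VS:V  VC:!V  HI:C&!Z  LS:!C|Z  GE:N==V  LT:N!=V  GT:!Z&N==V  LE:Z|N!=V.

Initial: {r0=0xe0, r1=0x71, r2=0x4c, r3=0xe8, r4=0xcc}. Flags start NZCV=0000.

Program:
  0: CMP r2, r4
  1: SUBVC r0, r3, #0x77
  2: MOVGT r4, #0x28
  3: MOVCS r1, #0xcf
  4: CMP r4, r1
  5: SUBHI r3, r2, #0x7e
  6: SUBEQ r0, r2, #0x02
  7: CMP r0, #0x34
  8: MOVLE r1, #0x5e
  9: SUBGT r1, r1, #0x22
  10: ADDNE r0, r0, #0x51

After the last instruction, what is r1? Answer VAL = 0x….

VAL = 0x5e

[0] flags=1001 → (cmp)
[1] flags=1001 VC?F → skip
[2] flags=1001 GT?T → r4=0x28
[3] flags=1001 CS?F → skip
[4] flags=1000 → (cmp)
[5] flags=1000 HI?F → skip
[6] flags=1000 EQ?F → skip
[7] flags=1010 → (cmp)
[8] flags=1010 LE?T → r1=0x5e
[9] flags=1010 GT?F → skip
[10] flags=1010 NE?T → r0=0x31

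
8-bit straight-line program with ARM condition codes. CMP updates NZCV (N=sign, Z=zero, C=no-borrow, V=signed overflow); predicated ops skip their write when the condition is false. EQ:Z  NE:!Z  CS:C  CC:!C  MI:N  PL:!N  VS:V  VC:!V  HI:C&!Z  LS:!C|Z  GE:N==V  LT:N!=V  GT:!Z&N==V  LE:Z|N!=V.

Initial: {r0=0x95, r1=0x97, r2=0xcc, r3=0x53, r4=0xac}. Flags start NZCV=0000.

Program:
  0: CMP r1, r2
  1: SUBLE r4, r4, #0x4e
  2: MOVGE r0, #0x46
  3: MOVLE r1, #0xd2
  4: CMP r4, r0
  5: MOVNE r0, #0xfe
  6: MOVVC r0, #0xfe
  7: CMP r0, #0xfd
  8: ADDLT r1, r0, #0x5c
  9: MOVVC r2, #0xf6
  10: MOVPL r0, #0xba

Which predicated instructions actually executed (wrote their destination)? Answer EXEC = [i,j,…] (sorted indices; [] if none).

EXEC = [1,3,5,9,10]

[0] flags=1000 → (cmp)
[1] flags=1000 LE?T → r4=0x5e
[2] flags=1000 GE?F → skip
[3] flags=1000 LE?T → r1=0xd2
[4] flags=1001 → (cmp)
[5] flags=1001 NE?T → r0=0xfe
[6] flags=1001 VC?F → skip
[7] flags=0010 → (cmp)
[8] flags=0010 LT?F → skip
[9] flags=0010 VC?T → r2=0xf6
[10] flags=0010 PL?T → r0=0xba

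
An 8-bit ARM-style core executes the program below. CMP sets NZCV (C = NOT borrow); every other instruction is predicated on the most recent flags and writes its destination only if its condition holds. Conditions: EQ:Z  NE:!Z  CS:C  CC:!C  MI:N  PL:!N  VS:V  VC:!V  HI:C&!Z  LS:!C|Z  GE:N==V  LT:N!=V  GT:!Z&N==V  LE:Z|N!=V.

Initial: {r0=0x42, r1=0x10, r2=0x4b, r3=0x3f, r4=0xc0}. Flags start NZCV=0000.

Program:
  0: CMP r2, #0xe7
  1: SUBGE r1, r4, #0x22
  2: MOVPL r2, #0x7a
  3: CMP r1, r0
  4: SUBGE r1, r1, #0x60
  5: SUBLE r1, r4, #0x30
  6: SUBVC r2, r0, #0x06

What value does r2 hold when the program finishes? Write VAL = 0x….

0: ✓ CMP  NZCV=0000
1: ✓ SUBGE  r1←0x9e
2: ✓ MOVPL  r2←0x7a
3: ✓ CMP  NZCV=0011
4: · SUBGE
5: ✓ SUBLE  r1←0x90
6: · SUBVC

VAL = 0x7a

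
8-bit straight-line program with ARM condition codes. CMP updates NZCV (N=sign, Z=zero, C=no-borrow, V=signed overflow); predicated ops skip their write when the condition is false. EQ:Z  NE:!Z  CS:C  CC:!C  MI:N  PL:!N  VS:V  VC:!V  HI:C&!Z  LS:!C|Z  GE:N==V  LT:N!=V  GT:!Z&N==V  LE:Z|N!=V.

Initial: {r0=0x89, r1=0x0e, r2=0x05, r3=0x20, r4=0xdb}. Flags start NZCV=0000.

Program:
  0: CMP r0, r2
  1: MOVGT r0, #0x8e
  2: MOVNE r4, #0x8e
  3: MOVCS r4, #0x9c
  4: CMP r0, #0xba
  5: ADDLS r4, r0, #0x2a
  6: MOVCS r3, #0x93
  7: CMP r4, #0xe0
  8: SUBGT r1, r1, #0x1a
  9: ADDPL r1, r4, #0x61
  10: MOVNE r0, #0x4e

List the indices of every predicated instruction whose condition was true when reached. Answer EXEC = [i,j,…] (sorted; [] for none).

0: ✓ CMP  NZCV=1010
1: · MOVGT
2: ✓ MOVNE  r4←0x8e
3: ✓ MOVCS  r4←0x9c
4: ✓ CMP  NZCV=1000
5: ✓ ADDLS  r4←0xb3
6: · MOVCS
7: ✓ CMP  NZCV=1000
8: · SUBGT
9: · ADDPL
10: ✓ MOVNE  r0←0x4e

EXEC = [2,3,5,10]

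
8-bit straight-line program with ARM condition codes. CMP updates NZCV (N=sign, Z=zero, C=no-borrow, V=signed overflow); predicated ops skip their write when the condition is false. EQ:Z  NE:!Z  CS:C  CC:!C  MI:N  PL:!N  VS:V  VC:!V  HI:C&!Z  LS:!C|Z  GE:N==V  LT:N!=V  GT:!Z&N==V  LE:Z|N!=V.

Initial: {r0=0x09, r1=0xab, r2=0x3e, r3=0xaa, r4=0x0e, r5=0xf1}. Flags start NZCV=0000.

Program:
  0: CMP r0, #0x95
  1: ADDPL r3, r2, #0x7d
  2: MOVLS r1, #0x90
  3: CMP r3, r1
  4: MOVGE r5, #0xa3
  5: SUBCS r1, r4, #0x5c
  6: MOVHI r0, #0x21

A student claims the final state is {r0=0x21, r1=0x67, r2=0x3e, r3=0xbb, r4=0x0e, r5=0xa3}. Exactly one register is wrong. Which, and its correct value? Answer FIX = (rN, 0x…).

FIX = (r1, 0xb2)

[0] flags=0000 → (cmp)
[1] flags=0000 PL?T → r3=0xbb
[2] flags=0000 LS?T → r1=0x90
[3] flags=0010 → (cmp)
[4] flags=0010 GE?T → r5=0xa3
[5] flags=0010 CS?T → r1=0xb2
[6] flags=0010 HI?T → r0=0x21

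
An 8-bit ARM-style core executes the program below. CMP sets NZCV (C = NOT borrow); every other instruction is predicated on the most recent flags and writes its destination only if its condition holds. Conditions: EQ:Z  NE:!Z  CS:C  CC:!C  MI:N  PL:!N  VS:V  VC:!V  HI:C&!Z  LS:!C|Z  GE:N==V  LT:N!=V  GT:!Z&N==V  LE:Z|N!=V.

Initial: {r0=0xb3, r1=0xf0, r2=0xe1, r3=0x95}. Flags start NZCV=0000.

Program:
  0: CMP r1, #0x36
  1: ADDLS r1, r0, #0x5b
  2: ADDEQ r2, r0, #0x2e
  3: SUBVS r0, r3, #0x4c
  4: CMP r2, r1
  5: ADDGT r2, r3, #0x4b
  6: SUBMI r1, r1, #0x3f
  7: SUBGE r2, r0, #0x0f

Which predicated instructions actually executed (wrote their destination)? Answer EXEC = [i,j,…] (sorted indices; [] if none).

EXEC = [6]

[0] flags=1010 → (cmp)
[1] flags=1010 LS?F → skip
[2] flags=1010 EQ?F → skip
[3] flags=1010 VS?F → skip
[4] flags=1000 → (cmp)
[5] flags=1000 GT?F → skip
[6] flags=1000 MI?T → r1=0xb1
[7] flags=1000 GE?F → skip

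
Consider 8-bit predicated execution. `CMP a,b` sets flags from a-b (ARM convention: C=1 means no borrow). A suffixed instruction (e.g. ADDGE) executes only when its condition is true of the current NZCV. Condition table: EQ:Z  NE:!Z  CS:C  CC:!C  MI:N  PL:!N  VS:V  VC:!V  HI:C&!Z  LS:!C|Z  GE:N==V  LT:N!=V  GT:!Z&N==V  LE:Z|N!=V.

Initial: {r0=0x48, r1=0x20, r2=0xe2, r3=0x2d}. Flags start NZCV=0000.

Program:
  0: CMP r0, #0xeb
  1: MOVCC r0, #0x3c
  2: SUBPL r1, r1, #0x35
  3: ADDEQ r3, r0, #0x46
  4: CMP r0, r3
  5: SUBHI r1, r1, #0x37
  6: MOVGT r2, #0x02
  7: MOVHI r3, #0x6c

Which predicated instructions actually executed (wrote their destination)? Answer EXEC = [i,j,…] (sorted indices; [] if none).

EXEC = [1,2,5,6,7]

0: ✓ CMP  NZCV=0000
1: ✓ MOVCC  r0←0x3c
2: ✓ SUBPL  r1←0xeb
3: · ADDEQ
4: ✓ CMP  NZCV=0010
5: ✓ SUBHI  r1←0xb4
6: ✓ MOVGT  r2←0x02
7: ✓ MOVHI  r3←0x6c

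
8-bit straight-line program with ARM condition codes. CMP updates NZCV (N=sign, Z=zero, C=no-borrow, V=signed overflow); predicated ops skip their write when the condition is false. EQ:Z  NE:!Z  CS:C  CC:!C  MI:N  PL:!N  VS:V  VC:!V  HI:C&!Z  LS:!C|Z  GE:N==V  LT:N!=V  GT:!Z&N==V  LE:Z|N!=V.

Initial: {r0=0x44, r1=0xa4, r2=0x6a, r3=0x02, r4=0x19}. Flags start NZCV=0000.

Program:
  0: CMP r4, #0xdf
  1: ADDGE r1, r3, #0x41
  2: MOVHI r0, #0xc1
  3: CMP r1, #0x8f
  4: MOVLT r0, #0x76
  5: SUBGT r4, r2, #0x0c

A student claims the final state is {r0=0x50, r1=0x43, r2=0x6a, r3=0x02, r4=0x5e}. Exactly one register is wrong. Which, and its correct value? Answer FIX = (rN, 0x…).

FIX = (r0, 0x44)

0: ✓ CMP  NZCV=0000
1: ✓ ADDGE  r1←0x43
2: · MOVHI
3: ✓ CMP  NZCV=1001
4: · MOVLT
5: ✓ SUBGT  r4←0x5e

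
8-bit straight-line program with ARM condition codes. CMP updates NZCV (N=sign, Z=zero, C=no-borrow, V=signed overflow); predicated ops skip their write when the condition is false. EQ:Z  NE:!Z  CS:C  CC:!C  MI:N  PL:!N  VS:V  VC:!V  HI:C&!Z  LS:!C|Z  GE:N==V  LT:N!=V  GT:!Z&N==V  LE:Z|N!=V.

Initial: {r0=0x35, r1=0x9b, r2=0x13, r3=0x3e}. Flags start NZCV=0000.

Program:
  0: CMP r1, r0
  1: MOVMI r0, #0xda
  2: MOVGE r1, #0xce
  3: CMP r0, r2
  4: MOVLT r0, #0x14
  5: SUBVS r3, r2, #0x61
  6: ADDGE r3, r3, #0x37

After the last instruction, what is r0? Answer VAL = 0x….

VAL = 0x35

[0] flags=0011 → (cmp)
[1] flags=0011 MI?F → skip
[2] flags=0011 GE?F → skip
[3] flags=0010 → (cmp)
[4] flags=0010 LT?F → skip
[5] flags=0010 VS?F → skip
[6] flags=0010 GE?T → r3=0x75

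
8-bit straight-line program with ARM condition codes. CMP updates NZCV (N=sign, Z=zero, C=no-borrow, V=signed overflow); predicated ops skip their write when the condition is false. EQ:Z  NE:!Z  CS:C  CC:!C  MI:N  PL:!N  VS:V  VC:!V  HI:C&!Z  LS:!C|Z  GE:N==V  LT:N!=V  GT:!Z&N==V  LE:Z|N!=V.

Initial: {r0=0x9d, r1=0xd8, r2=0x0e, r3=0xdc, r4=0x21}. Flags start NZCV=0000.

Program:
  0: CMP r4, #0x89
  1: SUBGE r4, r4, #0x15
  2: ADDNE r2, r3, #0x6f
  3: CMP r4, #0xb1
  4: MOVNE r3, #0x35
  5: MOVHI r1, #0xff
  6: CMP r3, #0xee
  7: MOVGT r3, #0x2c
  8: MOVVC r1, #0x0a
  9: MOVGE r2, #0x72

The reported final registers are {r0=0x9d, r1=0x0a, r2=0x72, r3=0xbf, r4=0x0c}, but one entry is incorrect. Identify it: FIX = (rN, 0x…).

[0] flags=1001 → (cmp)
[1] flags=1001 GE?T → r4=0x0c
[2] flags=1001 NE?T → r2=0x4b
[3] flags=0000 → (cmp)
[4] flags=0000 NE?T → r3=0x35
[5] flags=0000 HI?F → skip
[6] flags=0000 → (cmp)
[7] flags=0000 GT?T → r3=0x2c
[8] flags=0000 VC?T → r1=0x0a
[9] flags=0000 GE?T → r2=0x72

FIX = (r3, 0x2c)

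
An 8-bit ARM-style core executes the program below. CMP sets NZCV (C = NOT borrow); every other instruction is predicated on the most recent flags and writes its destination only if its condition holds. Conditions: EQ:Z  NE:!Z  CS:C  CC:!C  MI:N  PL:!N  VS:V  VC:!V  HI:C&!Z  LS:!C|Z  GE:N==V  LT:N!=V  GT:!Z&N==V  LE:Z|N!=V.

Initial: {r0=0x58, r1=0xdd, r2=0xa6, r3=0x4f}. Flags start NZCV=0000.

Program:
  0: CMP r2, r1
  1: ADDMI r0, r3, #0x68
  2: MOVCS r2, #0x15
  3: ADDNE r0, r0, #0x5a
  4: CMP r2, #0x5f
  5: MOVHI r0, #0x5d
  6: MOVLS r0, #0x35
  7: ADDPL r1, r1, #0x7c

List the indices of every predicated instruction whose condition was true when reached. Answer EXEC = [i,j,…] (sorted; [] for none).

0: ✓ CMP  NZCV=1000
1: ✓ ADDMI  r0←0xb7
2: · MOVCS
3: ✓ ADDNE  r0←0x11
4: ✓ CMP  NZCV=0011
5: ✓ MOVHI  r0←0x5d
6: · MOVLS
7: ✓ ADDPL  r1←0x59

EXEC = [1,3,5,7]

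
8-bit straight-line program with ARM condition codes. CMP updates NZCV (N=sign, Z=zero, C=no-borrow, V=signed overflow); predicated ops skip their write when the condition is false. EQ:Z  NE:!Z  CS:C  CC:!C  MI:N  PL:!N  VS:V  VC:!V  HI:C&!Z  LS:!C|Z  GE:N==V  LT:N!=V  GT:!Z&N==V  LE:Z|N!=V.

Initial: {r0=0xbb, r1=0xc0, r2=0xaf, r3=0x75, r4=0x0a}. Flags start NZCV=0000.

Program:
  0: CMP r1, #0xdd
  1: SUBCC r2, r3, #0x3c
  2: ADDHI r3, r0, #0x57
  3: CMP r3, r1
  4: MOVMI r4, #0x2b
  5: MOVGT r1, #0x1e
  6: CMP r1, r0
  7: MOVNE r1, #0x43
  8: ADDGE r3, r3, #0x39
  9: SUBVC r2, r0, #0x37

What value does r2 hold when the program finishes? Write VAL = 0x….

0: ✓ CMP  NZCV=1000
1: ✓ SUBCC  r2←0x39
2: · ADDHI
3: ✓ CMP  NZCV=1001
4: ✓ MOVMI  r4←0x2b
5: ✓ MOVGT  r1←0x1e
6: ✓ CMP  NZCV=0000
7: ✓ MOVNE  r1←0x43
8: ✓ ADDGE  r3←0xae
9: ✓ SUBVC  r2←0x84

VAL = 0x84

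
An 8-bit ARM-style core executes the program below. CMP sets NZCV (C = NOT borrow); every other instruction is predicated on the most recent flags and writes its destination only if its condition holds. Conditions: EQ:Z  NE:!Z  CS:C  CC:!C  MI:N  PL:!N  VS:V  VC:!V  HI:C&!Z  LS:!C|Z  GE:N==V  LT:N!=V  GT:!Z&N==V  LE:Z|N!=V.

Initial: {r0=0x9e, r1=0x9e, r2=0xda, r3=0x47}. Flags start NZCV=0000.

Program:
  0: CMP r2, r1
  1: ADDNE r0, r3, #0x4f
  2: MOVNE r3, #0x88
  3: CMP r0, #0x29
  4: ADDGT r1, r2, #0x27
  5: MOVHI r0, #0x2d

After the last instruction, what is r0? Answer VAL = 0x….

[0] flags=0010 → (cmp)
[1] flags=0010 NE?T → r0=0x96
[2] flags=0010 NE?T → r3=0x88
[3] flags=0011 → (cmp)
[4] flags=0011 GT?F → skip
[5] flags=0011 HI?T → r0=0x2d

VAL = 0x2d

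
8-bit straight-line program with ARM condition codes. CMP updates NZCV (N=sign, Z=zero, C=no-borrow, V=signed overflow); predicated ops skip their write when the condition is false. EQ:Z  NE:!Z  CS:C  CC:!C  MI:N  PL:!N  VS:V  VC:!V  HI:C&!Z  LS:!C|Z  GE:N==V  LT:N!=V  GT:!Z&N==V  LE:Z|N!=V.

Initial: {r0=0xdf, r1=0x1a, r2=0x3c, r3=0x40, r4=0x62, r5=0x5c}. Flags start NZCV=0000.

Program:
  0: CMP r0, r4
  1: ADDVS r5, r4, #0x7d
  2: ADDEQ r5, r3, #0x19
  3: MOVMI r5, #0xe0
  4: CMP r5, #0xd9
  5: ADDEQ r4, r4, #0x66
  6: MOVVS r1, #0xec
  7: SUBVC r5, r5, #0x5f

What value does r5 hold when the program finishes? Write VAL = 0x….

VAL = 0x80

[0] flags=0011 → (cmp)
[1] flags=0011 VS?T → r5=0xdf
[2] flags=0011 EQ?F → skip
[3] flags=0011 MI?F → skip
[4] flags=0010 → (cmp)
[5] flags=0010 EQ?F → skip
[6] flags=0010 VS?F → skip
[7] flags=0010 VC?T → r5=0x80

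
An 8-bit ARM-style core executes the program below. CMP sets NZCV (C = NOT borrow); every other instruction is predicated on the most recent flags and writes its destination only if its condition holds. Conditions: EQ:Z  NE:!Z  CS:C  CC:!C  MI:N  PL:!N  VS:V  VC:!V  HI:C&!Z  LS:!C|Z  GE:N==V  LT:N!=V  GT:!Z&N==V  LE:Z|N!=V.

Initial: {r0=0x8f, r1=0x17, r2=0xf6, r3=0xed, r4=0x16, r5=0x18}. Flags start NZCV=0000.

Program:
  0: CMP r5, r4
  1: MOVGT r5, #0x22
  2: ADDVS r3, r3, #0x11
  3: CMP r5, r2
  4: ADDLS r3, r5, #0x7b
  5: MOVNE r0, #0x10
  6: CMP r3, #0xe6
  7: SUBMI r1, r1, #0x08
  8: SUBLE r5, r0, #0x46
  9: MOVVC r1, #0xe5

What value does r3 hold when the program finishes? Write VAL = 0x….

0: ✓ CMP  NZCV=0010
1: ✓ MOVGT  r5←0x22
2: · ADDVS
3: ✓ CMP  NZCV=0000
4: ✓ ADDLS  r3←0x9d
5: ✓ MOVNE  r0←0x10
6: ✓ CMP  NZCV=1000
7: ✓ SUBMI  r1←0x0f
8: ✓ SUBLE  r5←0xca
9: ✓ MOVVC  r1←0xe5

VAL = 0x9d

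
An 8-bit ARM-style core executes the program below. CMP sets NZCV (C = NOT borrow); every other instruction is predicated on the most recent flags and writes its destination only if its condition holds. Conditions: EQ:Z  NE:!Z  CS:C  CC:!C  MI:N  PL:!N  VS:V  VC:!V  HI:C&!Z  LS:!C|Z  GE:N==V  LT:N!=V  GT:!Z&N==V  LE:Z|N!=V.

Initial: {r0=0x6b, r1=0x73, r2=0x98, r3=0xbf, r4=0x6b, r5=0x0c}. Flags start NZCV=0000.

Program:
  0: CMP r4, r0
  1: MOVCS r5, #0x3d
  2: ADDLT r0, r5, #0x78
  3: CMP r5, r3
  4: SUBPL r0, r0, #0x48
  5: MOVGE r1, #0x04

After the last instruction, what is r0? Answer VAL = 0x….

VAL = 0x23

0: ✓ CMP  NZCV=0110
1: ✓ MOVCS  r5←0x3d
2: · ADDLT
3: ✓ CMP  NZCV=0000
4: ✓ SUBPL  r0←0x23
5: ✓ MOVGE  r1←0x04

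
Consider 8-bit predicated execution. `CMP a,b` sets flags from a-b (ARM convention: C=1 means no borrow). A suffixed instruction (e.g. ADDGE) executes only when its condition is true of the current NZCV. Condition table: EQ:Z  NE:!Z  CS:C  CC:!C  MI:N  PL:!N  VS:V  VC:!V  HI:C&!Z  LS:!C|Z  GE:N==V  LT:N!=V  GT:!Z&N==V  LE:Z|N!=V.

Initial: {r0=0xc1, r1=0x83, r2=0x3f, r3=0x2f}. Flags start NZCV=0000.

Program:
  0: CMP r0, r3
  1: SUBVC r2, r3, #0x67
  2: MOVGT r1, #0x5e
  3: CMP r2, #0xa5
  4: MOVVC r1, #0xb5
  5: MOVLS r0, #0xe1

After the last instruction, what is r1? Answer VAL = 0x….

0: ✓ CMP  NZCV=1010
1: ✓ SUBVC  r2←0xc8
2: · MOVGT
3: ✓ CMP  NZCV=0010
4: ✓ MOVVC  r1←0xb5
5: · MOVLS

VAL = 0xb5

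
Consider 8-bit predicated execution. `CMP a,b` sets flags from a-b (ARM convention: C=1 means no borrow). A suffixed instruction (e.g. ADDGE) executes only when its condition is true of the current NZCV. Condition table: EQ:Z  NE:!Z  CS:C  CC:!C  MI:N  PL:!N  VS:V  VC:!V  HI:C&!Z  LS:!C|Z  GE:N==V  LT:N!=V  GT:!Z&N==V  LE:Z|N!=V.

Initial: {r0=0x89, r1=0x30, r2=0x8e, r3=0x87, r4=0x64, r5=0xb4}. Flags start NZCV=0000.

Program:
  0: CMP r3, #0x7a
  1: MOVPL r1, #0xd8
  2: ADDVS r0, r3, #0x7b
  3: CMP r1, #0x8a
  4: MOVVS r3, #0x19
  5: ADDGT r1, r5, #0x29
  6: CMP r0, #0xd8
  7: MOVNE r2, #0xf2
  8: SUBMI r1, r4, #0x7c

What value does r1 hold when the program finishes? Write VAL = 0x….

0: ✓ CMP  NZCV=0011
1: ✓ MOVPL  r1←0xd8
2: ✓ ADDVS  r0←0x02
3: ✓ CMP  NZCV=0010
4: · MOVVS
5: ✓ ADDGT  r1←0xdd
6: ✓ CMP  NZCV=0000
7: ✓ MOVNE  r2←0xf2
8: · SUBMI

VAL = 0xdd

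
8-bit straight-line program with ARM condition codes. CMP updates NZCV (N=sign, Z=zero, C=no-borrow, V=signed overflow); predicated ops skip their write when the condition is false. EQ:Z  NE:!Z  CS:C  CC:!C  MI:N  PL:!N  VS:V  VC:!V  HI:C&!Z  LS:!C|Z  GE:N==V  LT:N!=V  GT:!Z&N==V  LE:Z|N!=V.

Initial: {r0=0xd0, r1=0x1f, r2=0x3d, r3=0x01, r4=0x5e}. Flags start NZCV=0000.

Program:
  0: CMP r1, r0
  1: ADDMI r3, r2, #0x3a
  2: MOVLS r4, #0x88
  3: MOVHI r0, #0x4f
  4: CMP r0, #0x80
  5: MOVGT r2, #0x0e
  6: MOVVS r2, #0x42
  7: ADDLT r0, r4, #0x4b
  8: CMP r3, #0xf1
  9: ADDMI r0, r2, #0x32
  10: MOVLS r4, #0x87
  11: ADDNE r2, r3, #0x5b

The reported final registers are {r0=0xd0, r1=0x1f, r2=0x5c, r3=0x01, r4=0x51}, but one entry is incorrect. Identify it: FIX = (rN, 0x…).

0: ✓ CMP  NZCV=0000
1: · ADDMI
2: ✓ MOVLS  r4←0x88
3: · MOVHI
4: ✓ CMP  NZCV=0010
5: ✓ MOVGT  r2←0x0e
6: · MOVVS
7: · ADDLT
8: ✓ CMP  NZCV=0000
9: · ADDMI
10: ✓ MOVLS  r4←0x87
11: ✓ ADDNE  r2←0x5c

FIX = (r4, 0x87)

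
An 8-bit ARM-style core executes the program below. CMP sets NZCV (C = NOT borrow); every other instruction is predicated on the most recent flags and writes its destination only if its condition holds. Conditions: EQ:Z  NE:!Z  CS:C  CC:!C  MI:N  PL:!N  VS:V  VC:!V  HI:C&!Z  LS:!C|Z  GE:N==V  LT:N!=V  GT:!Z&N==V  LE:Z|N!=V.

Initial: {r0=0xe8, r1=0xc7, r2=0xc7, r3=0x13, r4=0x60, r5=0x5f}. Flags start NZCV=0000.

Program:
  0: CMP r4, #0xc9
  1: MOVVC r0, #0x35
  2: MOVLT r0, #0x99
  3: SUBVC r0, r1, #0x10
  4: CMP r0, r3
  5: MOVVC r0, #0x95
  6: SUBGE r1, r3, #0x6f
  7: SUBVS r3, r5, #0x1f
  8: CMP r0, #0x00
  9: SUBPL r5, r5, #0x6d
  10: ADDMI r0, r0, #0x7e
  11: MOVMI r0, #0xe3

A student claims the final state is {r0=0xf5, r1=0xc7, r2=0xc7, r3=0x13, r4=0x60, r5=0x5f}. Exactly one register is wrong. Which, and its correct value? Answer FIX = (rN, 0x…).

[0] flags=1001 → (cmp)
[1] flags=1001 VC?F → skip
[2] flags=1001 LT?F → skip
[3] flags=1001 VC?F → skip
[4] flags=1010 → (cmp)
[5] flags=1010 VC?T → r0=0x95
[6] flags=1010 GE?F → skip
[7] flags=1010 VS?F → skip
[8] flags=1010 → (cmp)
[9] flags=1010 PL?F → skip
[10] flags=1010 MI?T → r0=0x13
[11] flags=1010 MI?T → r0=0xe3

FIX = (r0, 0xe3)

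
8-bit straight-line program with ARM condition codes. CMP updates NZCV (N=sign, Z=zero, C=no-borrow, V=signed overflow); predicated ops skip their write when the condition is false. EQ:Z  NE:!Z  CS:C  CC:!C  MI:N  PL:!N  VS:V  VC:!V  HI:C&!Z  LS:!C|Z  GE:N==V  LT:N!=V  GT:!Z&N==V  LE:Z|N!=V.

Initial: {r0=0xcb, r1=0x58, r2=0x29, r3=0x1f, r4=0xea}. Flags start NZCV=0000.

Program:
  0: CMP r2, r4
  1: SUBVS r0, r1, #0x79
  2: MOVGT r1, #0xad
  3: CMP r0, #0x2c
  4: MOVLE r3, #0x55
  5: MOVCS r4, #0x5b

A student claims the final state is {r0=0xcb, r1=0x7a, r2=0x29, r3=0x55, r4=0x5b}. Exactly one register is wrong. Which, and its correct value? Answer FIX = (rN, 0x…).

FIX = (r1, 0xad)

[0] flags=0000 → (cmp)
[1] flags=0000 VS?F → skip
[2] flags=0000 GT?T → r1=0xad
[3] flags=1010 → (cmp)
[4] flags=1010 LE?T → r3=0x55
[5] flags=1010 CS?T → r4=0x5b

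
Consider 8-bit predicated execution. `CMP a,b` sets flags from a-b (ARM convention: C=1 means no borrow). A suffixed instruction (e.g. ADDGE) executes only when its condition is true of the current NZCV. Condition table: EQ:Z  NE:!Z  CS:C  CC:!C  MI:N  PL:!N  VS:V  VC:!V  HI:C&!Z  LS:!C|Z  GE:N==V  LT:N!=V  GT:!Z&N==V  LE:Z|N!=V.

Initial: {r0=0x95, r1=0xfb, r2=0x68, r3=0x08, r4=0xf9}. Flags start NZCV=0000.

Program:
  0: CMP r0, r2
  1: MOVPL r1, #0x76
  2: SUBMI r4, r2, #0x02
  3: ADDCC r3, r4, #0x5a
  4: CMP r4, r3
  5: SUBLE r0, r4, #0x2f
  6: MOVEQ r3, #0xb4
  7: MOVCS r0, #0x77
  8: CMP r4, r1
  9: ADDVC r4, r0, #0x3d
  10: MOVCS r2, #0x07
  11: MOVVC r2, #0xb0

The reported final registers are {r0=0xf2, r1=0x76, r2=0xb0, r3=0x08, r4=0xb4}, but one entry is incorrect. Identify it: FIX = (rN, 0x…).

FIX = (r0, 0x77)

[0] flags=0011 → (cmp)
[1] flags=0011 PL?T → r1=0x76
[2] flags=0011 MI?F → skip
[3] flags=0011 CC?F → skip
[4] flags=1010 → (cmp)
[5] flags=1010 LE?T → r0=0xca
[6] flags=1010 EQ?F → skip
[7] flags=1010 CS?T → r0=0x77
[8] flags=1010 → (cmp)
[9] flags=1010 VC?T → r4=0xb4
[10] flags=1010 CS?T → r2=0x07
[11] flags=1010 VC?T → r2=0xb0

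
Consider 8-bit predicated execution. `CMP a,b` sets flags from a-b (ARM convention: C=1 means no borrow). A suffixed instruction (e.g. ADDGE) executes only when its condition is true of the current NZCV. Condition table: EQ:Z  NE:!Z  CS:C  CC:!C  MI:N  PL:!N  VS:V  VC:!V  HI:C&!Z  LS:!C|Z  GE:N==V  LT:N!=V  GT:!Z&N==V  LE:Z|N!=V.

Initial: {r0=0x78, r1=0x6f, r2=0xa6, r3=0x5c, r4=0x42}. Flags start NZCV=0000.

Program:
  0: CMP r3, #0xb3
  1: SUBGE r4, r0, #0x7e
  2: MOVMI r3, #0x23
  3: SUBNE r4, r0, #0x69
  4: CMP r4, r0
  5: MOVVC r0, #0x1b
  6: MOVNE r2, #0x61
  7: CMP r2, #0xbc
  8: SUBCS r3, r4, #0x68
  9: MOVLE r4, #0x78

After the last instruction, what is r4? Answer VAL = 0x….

VAL = 0x0f

0: ✓ CMP  NZCV=1001
1: ✓ SUBGE  r4←0xfa
2: ✓ MOVMI  r3←0x23
3: ✓ SUBNE  r4←0x0f
4: ✓ CMP  NZCV=1000
5: ✓ MOVVC  r0←0x1b
6: ✓ MOVNE  r2←0x61
7: ✓ CMP  NZCV=1001
8: · SUBCS
9: · MOVLE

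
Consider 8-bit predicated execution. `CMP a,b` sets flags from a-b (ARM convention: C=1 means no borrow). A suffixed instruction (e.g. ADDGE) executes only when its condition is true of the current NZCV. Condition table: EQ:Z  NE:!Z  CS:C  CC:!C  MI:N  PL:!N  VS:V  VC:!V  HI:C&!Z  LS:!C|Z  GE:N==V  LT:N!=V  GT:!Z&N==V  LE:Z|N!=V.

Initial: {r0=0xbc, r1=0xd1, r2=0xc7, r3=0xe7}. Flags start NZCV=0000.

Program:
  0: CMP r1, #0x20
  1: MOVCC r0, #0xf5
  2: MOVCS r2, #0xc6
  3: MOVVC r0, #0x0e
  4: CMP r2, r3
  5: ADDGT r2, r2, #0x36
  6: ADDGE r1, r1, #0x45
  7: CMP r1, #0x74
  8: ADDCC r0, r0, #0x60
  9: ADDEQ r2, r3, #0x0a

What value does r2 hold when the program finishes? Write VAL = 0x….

VAL = 0xc6

0: ✓ CMP  NZCV=1010
1: · MOVCC
2: ✓ MOVCS  r2←0xc6
3: ✓ MOVVC  r0←0x0e
4: ✓ CMP  NZCV=1000
5: · ADDGT
6: · ADDGE
7: ✓ CMP  NZCV=0011
8: · ADDCC
9: · ADDEQ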